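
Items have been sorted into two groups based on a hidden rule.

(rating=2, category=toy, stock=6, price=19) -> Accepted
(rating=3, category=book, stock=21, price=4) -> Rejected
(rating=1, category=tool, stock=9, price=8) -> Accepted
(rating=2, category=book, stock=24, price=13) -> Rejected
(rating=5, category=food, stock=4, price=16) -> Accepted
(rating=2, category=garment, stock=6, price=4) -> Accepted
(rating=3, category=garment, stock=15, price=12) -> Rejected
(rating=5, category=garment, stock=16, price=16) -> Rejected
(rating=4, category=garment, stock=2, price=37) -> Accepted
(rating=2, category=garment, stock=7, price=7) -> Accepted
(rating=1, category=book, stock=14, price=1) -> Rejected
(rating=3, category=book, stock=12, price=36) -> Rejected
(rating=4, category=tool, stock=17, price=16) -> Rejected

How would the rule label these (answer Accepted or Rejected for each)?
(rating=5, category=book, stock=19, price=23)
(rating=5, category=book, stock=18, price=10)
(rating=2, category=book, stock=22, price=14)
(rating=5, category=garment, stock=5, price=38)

Rejected, Rejected, Rejected, Accepted

The common property of the 'Accepted' items is: stock ≤ 9. No 'Rejected' item has it.
Rejected: (rating=5, category=book, stock=19, price=23), since stock = 19.
Rejected: (rating=5, category=book, stock=18, price=10), since stock = 18.
Rejected: (rating=2, category=book, stock=22, price=14), since stock = 22.
Accepted: (rating=5, category=garment, stock=5, price=38), since stock = 5.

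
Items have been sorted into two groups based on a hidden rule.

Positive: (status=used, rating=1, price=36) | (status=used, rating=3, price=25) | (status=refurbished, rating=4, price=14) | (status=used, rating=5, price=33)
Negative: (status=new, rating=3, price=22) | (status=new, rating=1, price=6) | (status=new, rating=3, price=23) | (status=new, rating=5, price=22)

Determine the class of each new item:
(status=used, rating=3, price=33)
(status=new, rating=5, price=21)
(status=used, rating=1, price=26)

Positive, Negative, Positive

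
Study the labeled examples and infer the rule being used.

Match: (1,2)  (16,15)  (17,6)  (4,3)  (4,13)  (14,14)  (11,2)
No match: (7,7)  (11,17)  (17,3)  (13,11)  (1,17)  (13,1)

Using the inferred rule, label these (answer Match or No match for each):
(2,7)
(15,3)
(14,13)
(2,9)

A rule that fits every label: product is even — true of each 'Match' example, false of each 'No match' one.
(2,7): 2·7 = 14, fits → Match. (15,3): 15·3 = 45, doesn't match → No match. (14,13): 14·13 = 182, fits → Match. (2,9): 2·9 = 18, fits → Match.

Match, No match, Match, Match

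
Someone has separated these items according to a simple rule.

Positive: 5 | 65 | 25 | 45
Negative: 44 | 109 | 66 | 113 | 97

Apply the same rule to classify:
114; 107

Negative, Negative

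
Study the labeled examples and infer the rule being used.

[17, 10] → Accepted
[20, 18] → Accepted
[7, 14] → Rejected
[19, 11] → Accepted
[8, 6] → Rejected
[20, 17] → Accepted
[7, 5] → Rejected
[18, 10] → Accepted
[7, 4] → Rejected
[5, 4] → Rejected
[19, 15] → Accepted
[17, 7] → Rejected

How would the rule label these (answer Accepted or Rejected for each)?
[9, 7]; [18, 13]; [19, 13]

Rejected, Accepted, Accepted

Rule: sum ≥ 27. This holds for each 'Accepted' example and fails for each 'Rejected' one.
[9, 7] → 9+7 = 16 → Rejected.
[18, 13] → 18+13 = 31 → Accepted.
[19, 13] → 19+13 = 32 → Accepted.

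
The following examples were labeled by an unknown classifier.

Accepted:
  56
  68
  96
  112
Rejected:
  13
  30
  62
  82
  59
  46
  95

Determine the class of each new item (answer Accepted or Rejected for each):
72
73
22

Accepted, Rejected, Rejected

Every 'Accepted' example satisfies: multiple of 4. None of the 'Rejected' examples do.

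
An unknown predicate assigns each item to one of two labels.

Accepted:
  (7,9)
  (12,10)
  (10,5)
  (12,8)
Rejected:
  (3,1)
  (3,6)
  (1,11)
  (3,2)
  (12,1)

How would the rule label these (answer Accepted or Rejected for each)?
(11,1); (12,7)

Rejected, Accepted

All 'Accepted' examples share one property — sum ≥ 15 — and every 'Rejected' example lacks it.
(11,1) — 11+1 = 12, hence Rejected.
(12,7) — 12+7 = 19, hence Accepted.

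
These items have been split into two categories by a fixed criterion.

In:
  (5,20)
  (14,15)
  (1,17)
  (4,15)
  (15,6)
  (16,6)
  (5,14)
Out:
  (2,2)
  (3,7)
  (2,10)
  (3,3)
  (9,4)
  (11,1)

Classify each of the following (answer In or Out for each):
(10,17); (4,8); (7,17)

In, Out, In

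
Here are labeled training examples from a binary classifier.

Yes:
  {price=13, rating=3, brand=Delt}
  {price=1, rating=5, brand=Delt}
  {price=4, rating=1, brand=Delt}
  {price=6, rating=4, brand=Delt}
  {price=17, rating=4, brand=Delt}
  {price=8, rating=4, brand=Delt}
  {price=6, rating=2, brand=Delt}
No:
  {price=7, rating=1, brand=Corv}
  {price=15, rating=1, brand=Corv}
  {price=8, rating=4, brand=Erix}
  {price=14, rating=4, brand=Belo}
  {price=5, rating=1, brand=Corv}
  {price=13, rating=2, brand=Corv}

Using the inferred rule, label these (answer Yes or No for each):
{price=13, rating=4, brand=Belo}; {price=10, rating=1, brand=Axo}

No, No

The rule appears to be: brand is Delt.
{price=13, rating=4, brand=Belo}: brand is Belo — does not satisfy this, so No.
{price=10, rating=1, brand=Axo}: brand is Axo — does not satisfy this, so No.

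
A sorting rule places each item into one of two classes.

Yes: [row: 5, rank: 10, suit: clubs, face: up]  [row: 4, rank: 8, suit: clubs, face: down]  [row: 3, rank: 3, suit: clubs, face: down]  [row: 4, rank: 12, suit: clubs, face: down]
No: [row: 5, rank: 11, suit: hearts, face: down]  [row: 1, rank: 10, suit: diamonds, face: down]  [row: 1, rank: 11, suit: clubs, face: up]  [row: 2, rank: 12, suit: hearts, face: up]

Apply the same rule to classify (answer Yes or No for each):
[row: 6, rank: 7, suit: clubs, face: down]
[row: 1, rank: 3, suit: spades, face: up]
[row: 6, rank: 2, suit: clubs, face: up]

The rule appears to be: suit is clubs AND row ≥ 2.
Yes: [row: 6, rank: 7, suit: clubs, face: down], since suit is clubs, row = 6.
No: [row: 1, rank: 3, suit: spades, face: up], since suit is spades, row = 1.
Yes: [row: 6, rank: 2, suit: clubs, face: up], since suit is clubs, row = 6.

Yes, No, Yes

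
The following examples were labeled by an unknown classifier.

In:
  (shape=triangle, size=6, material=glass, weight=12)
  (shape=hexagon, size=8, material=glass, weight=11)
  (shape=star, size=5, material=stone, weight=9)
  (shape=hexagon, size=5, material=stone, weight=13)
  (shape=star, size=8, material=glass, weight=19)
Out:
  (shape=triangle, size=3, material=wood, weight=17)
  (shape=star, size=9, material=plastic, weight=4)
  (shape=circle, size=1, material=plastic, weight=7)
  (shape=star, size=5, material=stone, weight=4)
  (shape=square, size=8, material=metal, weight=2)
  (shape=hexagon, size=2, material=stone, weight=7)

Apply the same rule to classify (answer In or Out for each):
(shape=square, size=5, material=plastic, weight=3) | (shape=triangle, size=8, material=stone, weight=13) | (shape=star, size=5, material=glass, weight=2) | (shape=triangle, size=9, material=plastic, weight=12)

One predicate separates the groups cleanly: weight ≥ 7 AND size ≥ 5.
(shape=square, size=5, material=plastic, weight=3) → weight = 3, size = 5 → Out.
(shape=triangle, size=8, material=stone, weight=13) → weight = 13, size = 8 → In.
(shape=star, size=5, material=glass, weight=2) → weight = 2, size = 5 → Out.
(shape=triangle, size=9, material=plastic, weight=12) → weight = 12, size = 9 → In.

Out, In, Out, In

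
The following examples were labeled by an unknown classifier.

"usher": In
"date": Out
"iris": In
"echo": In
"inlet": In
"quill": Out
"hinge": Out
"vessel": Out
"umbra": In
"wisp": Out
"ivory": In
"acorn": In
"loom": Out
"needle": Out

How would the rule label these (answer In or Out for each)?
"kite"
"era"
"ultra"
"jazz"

Out, In, In, Out

One predicate separates the groups cleanly: starts with a vowel.
"kite": starts with 'k' — does not satisfy this, so Out.
"era": starts with 'e' — meets the rule, so In.
"ultra": starts with 'u' — meets the rule, so In.
"jazz": starts with 'j' — does not satisfy this, so Out.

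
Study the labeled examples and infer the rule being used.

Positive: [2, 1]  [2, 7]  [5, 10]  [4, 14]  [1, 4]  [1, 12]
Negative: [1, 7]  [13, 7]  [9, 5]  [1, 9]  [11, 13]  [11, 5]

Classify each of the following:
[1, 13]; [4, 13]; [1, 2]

Looking at the examples, the only property every 'Positive' case has and every 'Negative' case lacks is: product is even.
[1, 13]: 1·13 = 13, does not fit → Negative. [4, 13]: 4·13 = 52, qualifies → Positive. [1, 2]: 1·2 = 2, qualifies → Positive.

Negative, Positive, Positive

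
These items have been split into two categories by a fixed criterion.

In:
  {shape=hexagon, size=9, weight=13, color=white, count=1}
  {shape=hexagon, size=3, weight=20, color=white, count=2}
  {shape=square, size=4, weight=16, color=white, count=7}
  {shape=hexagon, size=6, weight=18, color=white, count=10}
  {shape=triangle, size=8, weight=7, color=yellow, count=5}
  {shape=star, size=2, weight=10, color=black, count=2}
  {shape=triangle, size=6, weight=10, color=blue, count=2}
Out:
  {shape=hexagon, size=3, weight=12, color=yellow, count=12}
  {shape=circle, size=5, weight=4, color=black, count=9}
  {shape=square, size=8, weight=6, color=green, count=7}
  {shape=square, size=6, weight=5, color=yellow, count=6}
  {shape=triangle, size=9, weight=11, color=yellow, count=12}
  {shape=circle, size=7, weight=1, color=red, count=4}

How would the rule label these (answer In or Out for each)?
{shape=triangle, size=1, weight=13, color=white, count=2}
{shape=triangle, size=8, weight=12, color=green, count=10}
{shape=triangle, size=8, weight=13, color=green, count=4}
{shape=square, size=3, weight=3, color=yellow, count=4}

Rule: weight ≥ 7 AND count ≤ 10. This holds for each 'In' example and fails for each 'Out' one.
In: {shape=triangle, size=1, weight=13, color=white, count=2}, since weight = 13, count = 2.
In: {shape=triangle, size=8, weight=12, color=green, count=10}, since weight = 12, count = 10.
In: {shape=triangle, size=8, weight=13, color=green, count=4}, since weight = 13, count = 4.
Out: {shape=square, size=3, weight=3, color=yellow, count=4}, since weight = 3, count = 4.

In, In, In, Out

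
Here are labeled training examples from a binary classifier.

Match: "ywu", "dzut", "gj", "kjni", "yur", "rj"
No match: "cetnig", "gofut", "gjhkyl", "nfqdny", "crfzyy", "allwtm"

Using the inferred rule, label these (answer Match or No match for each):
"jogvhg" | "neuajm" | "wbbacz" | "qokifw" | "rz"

A rule that fits every label: length ≤ 4 — true of each 'Match' example, false of each 'No match' one.

No match, No match, No match, No match, Match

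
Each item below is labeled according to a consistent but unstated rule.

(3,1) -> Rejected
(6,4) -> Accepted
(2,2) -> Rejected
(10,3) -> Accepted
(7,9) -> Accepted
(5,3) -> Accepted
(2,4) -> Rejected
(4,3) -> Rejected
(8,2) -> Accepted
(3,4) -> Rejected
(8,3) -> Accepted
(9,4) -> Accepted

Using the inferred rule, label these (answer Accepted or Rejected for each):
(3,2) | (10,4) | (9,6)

Rejected, Accepted, Accepted

One predicate separates the groups cleanly: sum ≥ 8.
(3,2): 3+2 = 5 — does not fit, so Rejected. (10,4): 10+4 = 14 — satisfies this, so Accepted. (9,6): 9+6 = 15 — satisfies this, so Accepted.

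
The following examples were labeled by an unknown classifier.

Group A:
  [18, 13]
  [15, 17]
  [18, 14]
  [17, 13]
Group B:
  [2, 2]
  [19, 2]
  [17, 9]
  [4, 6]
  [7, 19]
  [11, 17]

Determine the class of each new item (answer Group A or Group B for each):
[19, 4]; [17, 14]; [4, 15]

Group B, Group A, Group B

The pattern is that an item is 'Group A' exactly when: sum ≥ 30.
[19, 4]: Group B (19+4 = 23). [17, 14]: Group A (17+14 = 31). [4, 15]: Group B (4+15 = 19).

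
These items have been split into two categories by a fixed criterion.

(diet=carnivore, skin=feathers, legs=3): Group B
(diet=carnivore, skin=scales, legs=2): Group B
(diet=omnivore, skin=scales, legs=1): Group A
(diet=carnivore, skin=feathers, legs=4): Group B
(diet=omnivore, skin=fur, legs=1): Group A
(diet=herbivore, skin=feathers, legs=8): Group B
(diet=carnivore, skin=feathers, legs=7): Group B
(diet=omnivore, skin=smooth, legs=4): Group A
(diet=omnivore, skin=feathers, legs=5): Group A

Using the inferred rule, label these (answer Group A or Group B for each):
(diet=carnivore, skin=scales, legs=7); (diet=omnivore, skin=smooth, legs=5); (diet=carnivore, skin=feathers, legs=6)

Group B, Group A, Group B

The simplest hypothesis consistent with all the labels is: diet is omnivore.
(diet=carnivore, skin=scales, legs=7) — diet is carnivore, hence Group B.
(diet=omnivore, skin=smooth, legs=5) — diet is omnivore, hence Group A.
(diet=carnivore, skin=feathers, legs=6) — diet is carnivore, hence Group B.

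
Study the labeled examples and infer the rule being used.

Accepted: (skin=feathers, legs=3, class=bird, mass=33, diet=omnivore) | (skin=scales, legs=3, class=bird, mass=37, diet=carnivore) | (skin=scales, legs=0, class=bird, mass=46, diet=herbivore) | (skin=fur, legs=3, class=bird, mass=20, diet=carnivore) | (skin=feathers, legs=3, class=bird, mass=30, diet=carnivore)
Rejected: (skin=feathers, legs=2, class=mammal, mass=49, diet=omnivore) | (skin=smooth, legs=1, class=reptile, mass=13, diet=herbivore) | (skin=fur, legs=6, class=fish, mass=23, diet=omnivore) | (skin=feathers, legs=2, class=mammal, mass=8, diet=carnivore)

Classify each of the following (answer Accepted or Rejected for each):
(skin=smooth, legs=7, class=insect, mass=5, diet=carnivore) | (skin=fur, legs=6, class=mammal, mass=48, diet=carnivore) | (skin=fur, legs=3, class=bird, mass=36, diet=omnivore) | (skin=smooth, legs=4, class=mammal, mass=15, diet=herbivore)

Rejected, Rejected, Accepted, Rejected

Checking candidate rules against both groups, what survives is: class is bird.
(skin=smooth, legs=7, class=insect, mass=5, diet=carnivore) → class is insect → Rejected. (skin=fur, legs=6, class=mammal, mass=48, diet=carnivore) → class is mammal → Rejected. (skin=fur, legs=3, class=bird, mass=36, diet=omnivore) → class is bird → Accepted. (skin=smooth, legs=4, class=mammal, mass=15, diet=herbivore) → class is mammal → Rejected.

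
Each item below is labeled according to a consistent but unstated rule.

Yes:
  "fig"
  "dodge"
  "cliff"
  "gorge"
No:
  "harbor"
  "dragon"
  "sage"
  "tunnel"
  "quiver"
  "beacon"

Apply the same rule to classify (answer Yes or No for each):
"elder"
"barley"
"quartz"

Yes, No, No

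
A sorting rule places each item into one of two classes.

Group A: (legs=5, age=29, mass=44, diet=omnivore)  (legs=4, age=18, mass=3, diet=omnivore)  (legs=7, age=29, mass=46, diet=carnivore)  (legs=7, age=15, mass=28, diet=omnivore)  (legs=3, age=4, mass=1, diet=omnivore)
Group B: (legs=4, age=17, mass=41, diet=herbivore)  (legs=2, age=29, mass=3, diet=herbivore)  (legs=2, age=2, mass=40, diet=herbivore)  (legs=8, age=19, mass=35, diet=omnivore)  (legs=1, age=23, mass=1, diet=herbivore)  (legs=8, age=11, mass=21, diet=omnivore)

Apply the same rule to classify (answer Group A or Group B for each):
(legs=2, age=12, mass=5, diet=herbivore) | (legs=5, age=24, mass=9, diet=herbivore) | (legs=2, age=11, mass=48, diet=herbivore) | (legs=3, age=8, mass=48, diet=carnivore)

The simplest hypothesis consistent with all the labels is: diet is not herbivore AND legs ≤ 7.
Group B: (legs=2, age=12, mass=5, diet=herbivore), since diet is herbivore, legs = 2. Group B: (legs=5, age=24, mass=9, diet=herbivore), since diet is herbivore, legs = 5. Group B: (legs=2, age=11, mass=48, diet=herbivore), since diet is herbivore, legs = 2. Group A: (legs=3, age=8, mass=48, diet=carnivore), since diet is carnivore, legs = 3.

Group B, Group B, Group B, Group A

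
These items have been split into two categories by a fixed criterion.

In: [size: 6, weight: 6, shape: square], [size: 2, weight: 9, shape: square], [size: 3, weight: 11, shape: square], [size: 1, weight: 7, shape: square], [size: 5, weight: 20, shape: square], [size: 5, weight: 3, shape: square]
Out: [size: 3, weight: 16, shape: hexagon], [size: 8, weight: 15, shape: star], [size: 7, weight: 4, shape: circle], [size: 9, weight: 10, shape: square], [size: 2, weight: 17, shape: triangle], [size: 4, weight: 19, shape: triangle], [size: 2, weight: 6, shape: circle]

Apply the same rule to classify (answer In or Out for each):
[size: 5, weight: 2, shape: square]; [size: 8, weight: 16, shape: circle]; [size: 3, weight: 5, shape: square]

The simplest hypothesis consistent with all the labels is: shape is square AND size ≤ 6.
[size: 5, weight: 2, shape: square] → shape is square, size = 5 → In.
[size: 8, weight: 16, shape: circle] → shape is circle, size = 8 → Out.
[size: 3, weight: 5, shape: square] → shape is square, size = 3 → In.

In, Out, In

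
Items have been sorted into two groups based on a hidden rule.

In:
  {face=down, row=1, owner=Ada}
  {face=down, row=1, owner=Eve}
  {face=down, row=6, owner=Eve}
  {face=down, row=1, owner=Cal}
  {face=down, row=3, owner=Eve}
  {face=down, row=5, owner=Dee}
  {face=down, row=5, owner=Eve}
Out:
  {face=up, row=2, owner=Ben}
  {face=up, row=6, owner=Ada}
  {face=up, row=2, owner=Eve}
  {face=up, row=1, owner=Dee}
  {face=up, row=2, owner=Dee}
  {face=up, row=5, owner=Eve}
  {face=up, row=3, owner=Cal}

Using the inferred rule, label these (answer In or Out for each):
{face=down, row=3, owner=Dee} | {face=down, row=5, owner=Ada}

In, In

'In' ⟺ face is down.
{face=down, row=3, owner=Dee}: face is down — has this property, so In.
{face=down, row=5, owner=Ada}: face is down — has this property, so In.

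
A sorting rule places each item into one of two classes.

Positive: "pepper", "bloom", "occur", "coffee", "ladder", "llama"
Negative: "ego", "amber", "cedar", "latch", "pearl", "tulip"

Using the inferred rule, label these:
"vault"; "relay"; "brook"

Negative, Negative, Positive

Every 'Positive' example satisfies: has a double letter. None of the 'Negative' examples do.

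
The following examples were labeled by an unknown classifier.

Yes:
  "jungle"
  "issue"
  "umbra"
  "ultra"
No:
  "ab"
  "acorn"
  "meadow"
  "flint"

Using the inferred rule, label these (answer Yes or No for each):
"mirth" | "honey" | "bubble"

No, No, Yes

The pattern is that an item is 'Yes' exactly when: contains 'u'.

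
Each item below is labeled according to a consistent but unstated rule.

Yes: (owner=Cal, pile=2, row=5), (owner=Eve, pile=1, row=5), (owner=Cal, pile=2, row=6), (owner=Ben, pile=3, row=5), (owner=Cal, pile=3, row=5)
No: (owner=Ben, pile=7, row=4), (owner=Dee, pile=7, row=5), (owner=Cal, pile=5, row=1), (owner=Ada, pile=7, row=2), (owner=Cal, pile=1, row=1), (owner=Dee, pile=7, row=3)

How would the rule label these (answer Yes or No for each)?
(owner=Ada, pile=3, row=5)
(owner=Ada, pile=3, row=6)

Yes, Yes

The rule appears to be: pile ≤ 3 AND row ≥ 2.
(owner=Ada, pile=3, row=5) → pile = 3, row = 5 → Yes.
(owner=Ada, pile=3, row=6) → pile = 3, row = 6 → Yes.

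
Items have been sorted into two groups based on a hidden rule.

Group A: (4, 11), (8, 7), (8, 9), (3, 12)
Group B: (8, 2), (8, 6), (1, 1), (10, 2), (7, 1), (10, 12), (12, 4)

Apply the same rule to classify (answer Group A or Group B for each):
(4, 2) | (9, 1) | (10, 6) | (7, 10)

Checking candidate rules against both groups, what survives is: sum is odd.
(4, 2): 4+2 = 6 — fails this test, so Group B. (9, 1): 9+1 = 10 — fails this test, so Group B. (10, 6): 10+6 = 16 — fails this test, so Group B. (7, 10): 7+10 = 17 — has this property, so Group A.

Group B, Group B, Group B, Group A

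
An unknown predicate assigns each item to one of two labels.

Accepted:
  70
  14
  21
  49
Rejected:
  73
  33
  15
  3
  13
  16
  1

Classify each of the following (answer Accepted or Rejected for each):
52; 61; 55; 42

Rejected, Rejected, Rejected, Accepted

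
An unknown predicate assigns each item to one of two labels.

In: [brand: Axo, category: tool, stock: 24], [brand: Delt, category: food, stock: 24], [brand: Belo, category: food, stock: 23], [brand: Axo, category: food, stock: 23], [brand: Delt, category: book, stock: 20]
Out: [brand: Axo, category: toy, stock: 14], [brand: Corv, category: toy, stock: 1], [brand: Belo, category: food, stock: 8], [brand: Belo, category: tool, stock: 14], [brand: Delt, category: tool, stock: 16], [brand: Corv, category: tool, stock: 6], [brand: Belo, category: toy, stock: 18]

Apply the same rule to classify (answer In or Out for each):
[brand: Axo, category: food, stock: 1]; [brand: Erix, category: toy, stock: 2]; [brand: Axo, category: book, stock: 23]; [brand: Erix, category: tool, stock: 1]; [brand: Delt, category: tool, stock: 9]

The distinguishing property — stock ≥ 20 — holds for all the 'In' cases and none of the 'Out' cases.
[brand: Axo, category: food, stock: 1] — stock = 1, hence Out.
[brand: Erix, category: toy, stock: 2] — stock = 2, hence Out.
[brand: Axo, category: book, stock: 23] — stock = 23, hence In.
[brand: Erix, category: tool, stock: 1] — stock = 1, hence Out.
[brand: Delt, category: tool, stock: 9] — stock = 9, hence Out.

Out, Out, In, Out, Out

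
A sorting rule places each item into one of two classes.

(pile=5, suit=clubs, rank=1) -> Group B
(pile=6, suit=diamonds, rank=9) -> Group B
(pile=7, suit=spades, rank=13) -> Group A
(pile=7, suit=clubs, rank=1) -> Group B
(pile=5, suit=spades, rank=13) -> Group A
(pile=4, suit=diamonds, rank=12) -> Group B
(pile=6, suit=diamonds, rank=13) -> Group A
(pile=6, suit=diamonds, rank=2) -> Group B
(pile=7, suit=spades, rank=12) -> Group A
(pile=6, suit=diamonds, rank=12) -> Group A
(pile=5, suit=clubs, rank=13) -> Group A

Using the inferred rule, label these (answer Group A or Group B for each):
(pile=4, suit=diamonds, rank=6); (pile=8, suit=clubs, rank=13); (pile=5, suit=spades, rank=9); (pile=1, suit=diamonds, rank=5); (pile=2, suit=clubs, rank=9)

Group B, Group A, Group B, Group B, Group B

'Group A' ⟺ pile ≥ 5 AND rank ≥ 12.
(pile=4, suit=diamonds, rank=6) → pile = 4, rank = 6 → Group B.
(pile=8, suit=clubs, rank=13) → pile = 8, rank = 13 → Group A.
(pile=5, suit=spades, rank=9) → pile = 5, rank = 9 → Group B.
(pile=1, suit=diamonds, rank=5) → pile = 1, rank = 5 → Group B.
(pile=2, suit=clubs, rank=9) → pile = 2, rank = 9 → Group B.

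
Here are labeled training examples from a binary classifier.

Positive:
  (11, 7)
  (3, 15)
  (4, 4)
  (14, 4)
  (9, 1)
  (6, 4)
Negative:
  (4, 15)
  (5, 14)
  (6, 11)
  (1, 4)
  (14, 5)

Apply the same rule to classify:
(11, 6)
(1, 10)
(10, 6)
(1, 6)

Every 'Positive' example satisfies: sum is even. None of the 'Negative' examples do.
(11, 6): 11+6 = 17, doesn't qualify → Negative.
(1, 10): 1+10 = 11, doesn't qualify → Negative.
(10, 6): 10+6 = 16, has this property → Positive.
(1, 6): 1+6 = 7, doesn't qualify → Negative.

Negative, Negative, Positive, Negative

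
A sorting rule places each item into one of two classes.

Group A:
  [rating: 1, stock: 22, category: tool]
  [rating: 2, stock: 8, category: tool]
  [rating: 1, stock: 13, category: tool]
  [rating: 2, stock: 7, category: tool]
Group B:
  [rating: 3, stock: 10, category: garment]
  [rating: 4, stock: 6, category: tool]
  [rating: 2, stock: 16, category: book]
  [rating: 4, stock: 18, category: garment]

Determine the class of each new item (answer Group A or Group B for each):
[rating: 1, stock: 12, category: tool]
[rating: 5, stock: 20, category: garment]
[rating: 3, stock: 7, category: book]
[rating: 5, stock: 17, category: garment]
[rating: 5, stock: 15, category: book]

The common property of the 'Group A' items is: category is tool AND stock ≥ 7. No 'Group B' item has it.
[rating: 1, stock: 12, category: tool]: category is tool, stock = 12 — meets the rule, so Group A. [rating: 5, stock: 20, category: garment]: category is garment, stock = 20 — doesn't qualify, so Group B. [rating: 3, stock: 7, category: book]: category is book, stock = 7 — doesn't qualify, so Group B. [rating: 5, stock: 17, category: garment]: category is garment, stock = 17 — doesn't qualify, so Group B. [rating: 5, stock: 15, category: book]: category is book, stock = 15 — doesn't qualify, so Group B.

Group A, Group B, Group B, Group B, Group B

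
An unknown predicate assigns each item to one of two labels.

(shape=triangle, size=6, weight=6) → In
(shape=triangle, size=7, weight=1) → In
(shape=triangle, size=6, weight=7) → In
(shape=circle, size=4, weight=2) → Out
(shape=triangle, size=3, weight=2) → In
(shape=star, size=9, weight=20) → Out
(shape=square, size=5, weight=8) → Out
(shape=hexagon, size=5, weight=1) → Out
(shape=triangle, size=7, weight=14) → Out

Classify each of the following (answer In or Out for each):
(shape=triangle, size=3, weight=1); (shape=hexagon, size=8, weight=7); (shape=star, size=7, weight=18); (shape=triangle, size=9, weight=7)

The rule appears to be: shape is triangle AND weight ≤ 7.
(shape=triangle, size=3, weight=1) — shape is triangle, weight = 1, hence In. (shape=hexagon, size=8, weight=7) — shape is hexagon, weight = 7, hence Out. (shape=star, size=7, weight=18) — shape is star, weight = 18, hence Out. (shape=triangle, size=9, weight=7) — shape is triangle, weight = 7, hence In.

In, Out, Out, In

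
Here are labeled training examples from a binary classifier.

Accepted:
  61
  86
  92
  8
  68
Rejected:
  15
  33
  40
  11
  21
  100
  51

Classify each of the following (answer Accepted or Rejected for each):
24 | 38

A rule that fits every label: digit sum ≥ 7 — true of each 'Accepted' example, false of each 'Rejected' one.
24: digit sum 2+4 = 6, does not pass → Rejected. 38: digit sum 3+8 = 11, passes → Accepted.

Rejected, Accepted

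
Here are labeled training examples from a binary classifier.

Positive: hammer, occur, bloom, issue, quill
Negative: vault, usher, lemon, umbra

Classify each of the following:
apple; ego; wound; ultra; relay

Positive, Negative, Negative, Negative, Negative

All 'Positive' examples share one property — has a double letter — and every 'Negative' example lacks it.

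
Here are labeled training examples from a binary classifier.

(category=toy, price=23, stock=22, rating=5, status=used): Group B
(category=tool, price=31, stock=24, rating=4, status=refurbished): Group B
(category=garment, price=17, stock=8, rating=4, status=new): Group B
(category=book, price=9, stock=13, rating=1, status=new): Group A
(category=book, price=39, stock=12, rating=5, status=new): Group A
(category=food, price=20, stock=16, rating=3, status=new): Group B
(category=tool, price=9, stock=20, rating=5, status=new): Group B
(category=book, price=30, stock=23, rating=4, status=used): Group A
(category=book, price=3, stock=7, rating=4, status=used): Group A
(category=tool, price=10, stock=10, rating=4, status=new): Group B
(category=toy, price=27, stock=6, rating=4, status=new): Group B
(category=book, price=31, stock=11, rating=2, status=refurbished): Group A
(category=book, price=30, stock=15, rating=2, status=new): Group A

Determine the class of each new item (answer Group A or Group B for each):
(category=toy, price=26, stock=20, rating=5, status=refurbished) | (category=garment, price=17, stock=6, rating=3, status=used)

Group B, Group B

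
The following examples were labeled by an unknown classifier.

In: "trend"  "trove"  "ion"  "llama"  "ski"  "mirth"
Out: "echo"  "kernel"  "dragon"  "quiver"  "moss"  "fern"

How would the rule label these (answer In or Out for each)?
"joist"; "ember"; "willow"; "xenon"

One predicate separates the groups cleanly: odd length.
"joist": length 5, has this property → In.
"ember": length 5, has this property → In.
"willow": length 6, fails this test → Out.
"xenon": length 5, has this property → In.

In, In, Out, In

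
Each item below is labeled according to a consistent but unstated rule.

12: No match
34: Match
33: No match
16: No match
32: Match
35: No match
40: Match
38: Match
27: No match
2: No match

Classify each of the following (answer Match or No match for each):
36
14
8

The distinguishing property — even AND at least 27 — holds for all the 'Match' cases and none of the 'No match' cases.

Match, No match, No match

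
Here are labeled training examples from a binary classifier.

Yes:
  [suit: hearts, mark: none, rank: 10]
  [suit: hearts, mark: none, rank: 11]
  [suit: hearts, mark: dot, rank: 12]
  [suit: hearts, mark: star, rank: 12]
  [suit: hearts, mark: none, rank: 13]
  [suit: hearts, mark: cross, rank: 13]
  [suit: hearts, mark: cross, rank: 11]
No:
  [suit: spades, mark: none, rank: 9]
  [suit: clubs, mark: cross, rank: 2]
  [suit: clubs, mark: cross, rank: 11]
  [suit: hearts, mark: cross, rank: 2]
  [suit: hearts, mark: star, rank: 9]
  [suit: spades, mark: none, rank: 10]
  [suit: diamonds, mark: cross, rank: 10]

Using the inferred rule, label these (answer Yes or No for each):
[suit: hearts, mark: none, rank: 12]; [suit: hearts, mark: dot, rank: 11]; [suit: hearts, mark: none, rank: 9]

The simplest hypothesis consistent with all the labels is: suit is hearts AND rank ≥ 10.
Yes: [suit: hearts, mark: none, rank: 12], since suit is hearts, rank = 12.
Yes: [suit: hearts, mark: dot, rank: 11], since suit is hearts, rank = 11.
No: [suit: hearts, mark: none, rank: 9], since suit is hearts, rank = 9.

Yes, Yes, No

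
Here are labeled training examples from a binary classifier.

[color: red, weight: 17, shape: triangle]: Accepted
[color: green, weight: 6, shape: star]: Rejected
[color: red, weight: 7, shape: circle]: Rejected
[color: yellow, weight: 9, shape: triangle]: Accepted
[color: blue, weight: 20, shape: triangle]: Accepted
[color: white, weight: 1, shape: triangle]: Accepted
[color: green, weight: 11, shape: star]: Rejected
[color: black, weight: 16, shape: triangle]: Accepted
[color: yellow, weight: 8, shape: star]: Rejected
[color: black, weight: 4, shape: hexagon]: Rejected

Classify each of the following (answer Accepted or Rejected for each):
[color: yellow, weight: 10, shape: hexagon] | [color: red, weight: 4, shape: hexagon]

Rejected, Rejected

The common property of the 'Accepted' items is: shape is triangle. No 'Rejected' item has it.
Rejected: [color: yellow, weight: 10, shape: hexagon], since shape is hexagon. Rejected: [color: red, weight: 4, shape: hexagon], since shape is hexagon.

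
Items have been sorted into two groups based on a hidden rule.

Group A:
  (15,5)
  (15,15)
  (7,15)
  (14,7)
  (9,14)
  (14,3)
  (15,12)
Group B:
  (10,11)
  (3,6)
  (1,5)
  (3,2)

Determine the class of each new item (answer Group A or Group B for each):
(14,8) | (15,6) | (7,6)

Group A, Group A, Group B

The classifier is using: max ≥ 12.
(14,8): Group A (max 14).
(15,6): Group A (max 15).
(7,6): Group B (max 7).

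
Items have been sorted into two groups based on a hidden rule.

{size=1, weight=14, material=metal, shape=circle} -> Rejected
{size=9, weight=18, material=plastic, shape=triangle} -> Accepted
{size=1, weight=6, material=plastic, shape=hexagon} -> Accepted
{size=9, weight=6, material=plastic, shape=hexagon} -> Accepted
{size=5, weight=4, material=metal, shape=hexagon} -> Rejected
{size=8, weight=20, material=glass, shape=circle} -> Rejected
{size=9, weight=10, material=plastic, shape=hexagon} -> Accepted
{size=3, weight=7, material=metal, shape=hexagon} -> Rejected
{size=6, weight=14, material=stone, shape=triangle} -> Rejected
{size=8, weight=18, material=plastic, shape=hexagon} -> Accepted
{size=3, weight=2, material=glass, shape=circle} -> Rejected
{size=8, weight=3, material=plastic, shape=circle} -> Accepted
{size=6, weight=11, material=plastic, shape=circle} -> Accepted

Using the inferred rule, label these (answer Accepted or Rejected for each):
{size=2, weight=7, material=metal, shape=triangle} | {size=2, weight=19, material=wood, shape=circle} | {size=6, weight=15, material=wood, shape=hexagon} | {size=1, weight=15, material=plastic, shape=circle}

Rejected, Rejected, Rejected, Accepted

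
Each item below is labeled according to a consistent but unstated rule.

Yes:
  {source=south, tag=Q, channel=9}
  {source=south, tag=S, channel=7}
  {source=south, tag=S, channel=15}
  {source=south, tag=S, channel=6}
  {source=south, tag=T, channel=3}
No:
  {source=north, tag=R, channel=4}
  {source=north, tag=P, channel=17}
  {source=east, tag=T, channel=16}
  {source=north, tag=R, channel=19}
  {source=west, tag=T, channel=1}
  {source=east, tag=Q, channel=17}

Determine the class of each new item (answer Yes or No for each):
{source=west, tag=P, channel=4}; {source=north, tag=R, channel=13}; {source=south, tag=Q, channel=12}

No, No, Yes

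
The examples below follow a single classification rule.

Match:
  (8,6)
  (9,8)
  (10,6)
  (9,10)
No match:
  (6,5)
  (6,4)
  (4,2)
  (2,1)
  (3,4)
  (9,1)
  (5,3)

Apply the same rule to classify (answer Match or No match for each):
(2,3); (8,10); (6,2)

The distinguishing property — sum ≥ 14 — holds for all the 'Match' cases and none of the 'No match' cases.
No match: (2,3), since 2+3 = 5. Match: (8,10), since 8+10 = 18. No match: (6,2), since 6+2 = 8.

No match, Match, No match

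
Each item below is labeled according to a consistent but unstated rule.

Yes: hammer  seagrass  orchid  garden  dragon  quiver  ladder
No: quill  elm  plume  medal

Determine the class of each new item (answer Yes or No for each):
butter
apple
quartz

The rule appears to be: even length.
butter — length 6, hence Yes. apple — length 5, hence No. quartz — length 6, hence Yes.

Yes, No, Yes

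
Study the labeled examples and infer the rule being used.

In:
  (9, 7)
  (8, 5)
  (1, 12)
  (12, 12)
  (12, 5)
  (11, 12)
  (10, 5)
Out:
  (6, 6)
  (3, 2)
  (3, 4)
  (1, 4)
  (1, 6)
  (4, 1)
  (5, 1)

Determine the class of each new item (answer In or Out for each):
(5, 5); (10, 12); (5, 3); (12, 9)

The distinguishing property — sum ≥ 13 — holds for all the 'In' cases and none of the 'Out' cases.

Out, In, Out, In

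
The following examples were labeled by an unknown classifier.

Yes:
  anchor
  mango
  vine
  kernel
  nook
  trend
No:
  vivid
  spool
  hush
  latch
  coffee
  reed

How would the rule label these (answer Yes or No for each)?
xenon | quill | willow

Yes, No, No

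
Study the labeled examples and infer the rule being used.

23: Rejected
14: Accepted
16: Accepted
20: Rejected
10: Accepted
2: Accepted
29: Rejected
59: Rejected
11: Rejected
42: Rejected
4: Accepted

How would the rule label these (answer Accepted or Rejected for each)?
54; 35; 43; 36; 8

The distinguishing property — even AND at most 16 — holds for all the 'Accepted' cases and none of the 'Rejected' cases.
54: 54 is even, 54 > 16, fails the rule → Rejected.
35: 35 is odd, 35 > 16, fails the rule → Rejected.
43: 43 is odd, 43 > 16, fails the rule → Rejected.
36: 36 is even, 36 > 16, fails the rule → Rejected.
8: 8 is even, 8 ≤ 16, has this property → Accepted.

Rejected, Rejected, Rejected, Rejected, Accepted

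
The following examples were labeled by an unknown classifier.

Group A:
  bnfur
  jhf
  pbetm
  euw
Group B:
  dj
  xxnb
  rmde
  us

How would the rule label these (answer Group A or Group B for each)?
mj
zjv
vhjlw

Group B, Group A, Group A

The common property of the 'Group A' items is: odd length. No 'Group B' item has it.
Group B: mj, since length 2.
Group A: zjv, since length 3.
Group A: vhjlw, since length 5.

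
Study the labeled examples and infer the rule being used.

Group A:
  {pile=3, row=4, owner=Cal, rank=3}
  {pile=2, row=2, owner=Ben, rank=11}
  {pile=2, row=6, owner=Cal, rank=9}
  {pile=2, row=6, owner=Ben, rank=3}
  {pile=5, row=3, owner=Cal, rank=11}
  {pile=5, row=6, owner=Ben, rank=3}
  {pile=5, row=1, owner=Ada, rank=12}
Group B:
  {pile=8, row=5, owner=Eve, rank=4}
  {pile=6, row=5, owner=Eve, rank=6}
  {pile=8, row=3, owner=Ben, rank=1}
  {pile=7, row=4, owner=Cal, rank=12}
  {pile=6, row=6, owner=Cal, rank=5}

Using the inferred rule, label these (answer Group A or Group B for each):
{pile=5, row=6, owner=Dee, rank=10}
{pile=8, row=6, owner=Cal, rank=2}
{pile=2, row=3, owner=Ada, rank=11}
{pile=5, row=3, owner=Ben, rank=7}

Group A, Group B, Group A, Group A

Every 'Group A' example satisfies: pile ≤ 5. None of the 'Group B' examples do.
{pile=5, row=6, owner=Dee, rank=10}: Group A (pile = 5). {pile=8, row=6, owner=Cal, rank=2}: Group B (pile = 8). {pile=2, row=3, owner=Ada, rank=11}: Group A (pile = 2). {pile=5, row=3, owner=Ben, rank=7}: Group A (pile = 5).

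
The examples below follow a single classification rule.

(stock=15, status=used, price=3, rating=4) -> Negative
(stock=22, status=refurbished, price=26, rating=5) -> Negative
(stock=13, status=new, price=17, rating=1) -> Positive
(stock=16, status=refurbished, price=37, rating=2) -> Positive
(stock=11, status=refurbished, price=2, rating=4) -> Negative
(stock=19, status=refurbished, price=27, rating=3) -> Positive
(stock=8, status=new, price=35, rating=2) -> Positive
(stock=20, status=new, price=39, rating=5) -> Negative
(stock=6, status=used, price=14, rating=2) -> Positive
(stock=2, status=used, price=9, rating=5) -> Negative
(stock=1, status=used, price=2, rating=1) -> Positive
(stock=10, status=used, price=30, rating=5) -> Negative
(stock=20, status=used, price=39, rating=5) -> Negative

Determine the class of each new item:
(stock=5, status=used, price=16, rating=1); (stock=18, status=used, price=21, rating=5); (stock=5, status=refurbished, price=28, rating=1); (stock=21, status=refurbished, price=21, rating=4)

The common property of the 'Positive' items is: rating ≤ 3. No 'Negative' item has it.

Positive, Negative, Positive, Negative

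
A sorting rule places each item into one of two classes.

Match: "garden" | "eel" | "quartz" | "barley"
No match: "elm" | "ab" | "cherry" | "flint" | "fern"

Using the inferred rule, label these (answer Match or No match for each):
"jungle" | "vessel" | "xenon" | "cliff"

Match, Match, Match, No match

The rule appears to be: has ≥ 2 vowels.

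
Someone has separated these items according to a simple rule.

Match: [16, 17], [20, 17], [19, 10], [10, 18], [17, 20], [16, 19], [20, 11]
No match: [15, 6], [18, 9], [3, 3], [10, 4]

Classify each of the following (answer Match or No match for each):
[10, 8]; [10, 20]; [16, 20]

Rule: sum ≥ 28. This holds for each 'Match' example and fails for each 'No match' one.

No match, Match, Match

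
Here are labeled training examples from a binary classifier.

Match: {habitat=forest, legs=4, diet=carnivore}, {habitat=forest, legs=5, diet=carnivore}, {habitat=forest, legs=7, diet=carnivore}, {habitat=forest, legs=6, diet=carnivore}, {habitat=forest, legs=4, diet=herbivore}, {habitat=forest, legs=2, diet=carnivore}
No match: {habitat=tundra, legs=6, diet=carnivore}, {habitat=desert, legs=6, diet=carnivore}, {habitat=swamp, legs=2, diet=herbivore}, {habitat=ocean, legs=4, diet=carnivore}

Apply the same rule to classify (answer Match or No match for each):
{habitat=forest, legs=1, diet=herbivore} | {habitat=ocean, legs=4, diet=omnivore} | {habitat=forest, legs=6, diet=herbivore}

Match, No match, Match

'Match' ⟺ habitat is forest.
Match: {habitat=forest, legs=1, diet=herbivore}, since habitat is forest.
No match: {habitat=ocean, legs=4, diet=omnivore}, since habitat is ocean.
Match: {habitat=forest, legs=6, diet=herbivore}, since habitat is forest.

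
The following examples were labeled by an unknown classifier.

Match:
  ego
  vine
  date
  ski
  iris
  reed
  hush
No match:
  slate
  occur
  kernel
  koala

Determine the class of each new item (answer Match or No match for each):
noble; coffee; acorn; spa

No match, No match, No match, Match

A rule that fits every label: length ≤ 4 — true of each 'Match' example, false of each 'No match' one.
noble → length 5 → No match.
coffee → length 6 → No match.
acorn → length 5 → No match.
spa → length 3 → Match.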